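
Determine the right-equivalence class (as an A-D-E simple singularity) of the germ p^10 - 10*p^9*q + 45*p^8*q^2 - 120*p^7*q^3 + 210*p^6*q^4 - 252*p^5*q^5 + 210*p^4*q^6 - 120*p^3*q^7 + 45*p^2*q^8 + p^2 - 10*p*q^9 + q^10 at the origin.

The Hessian of f at 0 has rank 1. Corank 1: A-series; mu = 9 gives A_9.

A9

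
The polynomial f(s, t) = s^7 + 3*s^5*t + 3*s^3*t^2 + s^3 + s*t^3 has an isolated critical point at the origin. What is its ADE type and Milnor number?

The Hessian of f at 0 has rank 0. Corank 2; j^3 = s^3 is a perfect cube, so E-series; the 4-jet and mu = 7 give E_7.

Type E7, Milnor number mu = 7.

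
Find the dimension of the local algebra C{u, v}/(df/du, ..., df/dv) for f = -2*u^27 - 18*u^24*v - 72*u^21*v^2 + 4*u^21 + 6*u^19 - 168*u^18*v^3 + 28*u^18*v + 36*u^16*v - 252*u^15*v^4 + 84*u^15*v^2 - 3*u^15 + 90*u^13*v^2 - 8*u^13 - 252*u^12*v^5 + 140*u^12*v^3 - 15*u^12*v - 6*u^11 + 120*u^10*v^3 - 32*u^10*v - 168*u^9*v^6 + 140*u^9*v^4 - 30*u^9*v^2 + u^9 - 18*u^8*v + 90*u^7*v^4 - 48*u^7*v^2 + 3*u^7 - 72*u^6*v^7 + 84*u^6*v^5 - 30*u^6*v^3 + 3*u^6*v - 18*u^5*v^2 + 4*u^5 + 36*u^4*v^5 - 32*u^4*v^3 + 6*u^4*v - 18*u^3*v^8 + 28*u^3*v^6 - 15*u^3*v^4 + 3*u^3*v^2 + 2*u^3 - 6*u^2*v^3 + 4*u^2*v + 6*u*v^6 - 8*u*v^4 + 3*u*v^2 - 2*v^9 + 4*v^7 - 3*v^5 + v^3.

The Hessian of f at 0 has rank 0. Corank 2; j^3 = (u + v)*(2*u^2 + 2*u*v + v^2) splits into three distinct lines over C (the quadratic factor has nonzero discriminant), so D_4.

4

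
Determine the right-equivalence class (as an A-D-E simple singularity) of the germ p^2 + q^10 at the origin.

A_{9}

The Hessian of f at 0 has rank 1. Corank 1: A-series; mu = 9 gives A_9.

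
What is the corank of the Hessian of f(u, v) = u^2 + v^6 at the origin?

Hessian at 0 has rank 1.

1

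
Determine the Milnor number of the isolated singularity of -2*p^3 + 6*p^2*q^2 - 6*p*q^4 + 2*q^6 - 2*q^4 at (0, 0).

6

The Hessian of f at 0 is [[0, 0], [0, 0]] with rank 0, so corank 2. A Groebner basis of the Jacobian ideal J(f) in C{p,q} is {p^3, p^2*q, -p^2/2 + p*q^2, q^3}; counting standard monomials gives mu = 6. Corank 2; j^3 = -2*p^3 is a perfect cube, so E-series; the 4-jet and mu = 6 give E_6.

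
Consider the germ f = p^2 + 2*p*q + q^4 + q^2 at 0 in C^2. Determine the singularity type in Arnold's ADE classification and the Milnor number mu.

Type A3, Milnor number mu = 3.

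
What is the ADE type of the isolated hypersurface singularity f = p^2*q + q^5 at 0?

D_6

The Hessian of f at 0 has rank 0. Corank 2; j^3 = p^2*q has shape L^2 M (L != M), so D-series; mu = 6 gives D_6.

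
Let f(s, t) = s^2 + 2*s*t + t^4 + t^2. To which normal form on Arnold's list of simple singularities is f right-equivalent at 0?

The Hessian of f at 0 is [[2, 2], [2, 2]] with rank 1, so corank 1. A Groebner basis of the Jacobian ideal J(f) in C{s,t} is {t^3, s + t}; counting standard monomials gives mu = 3. Corank 1: A-series; mu = 3 gives A_3.

A3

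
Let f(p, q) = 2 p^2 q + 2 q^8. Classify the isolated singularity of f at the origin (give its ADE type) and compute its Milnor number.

Type D_{9}, Milnor number mu = 9.

The Hessian of f at 0 is [[0, 0], [0, 0]] with rank 0, so corank 2. A Groebner basis of the Jacobian ideal J(f) in C{p,q} is {p^2/8 + q^7, p^3, p*q}; counting standard monomials gives mu = 9. Corank 2; j^3 = 2*p^2*q has shape L^2 M (L != M), so D-series; mu = 9 gives D_9.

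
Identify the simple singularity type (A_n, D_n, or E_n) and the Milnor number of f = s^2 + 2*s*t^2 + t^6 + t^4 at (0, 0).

The Hessian of f at 0 is [[2, 0], [0, 0]] with rank 1, so corank 1. A Groebner basis of the Jacobian ideal J(f) in C{s,t} is {s^3, s^2*t, s + t^2}; counting standard monomials gives mu = 5. Corank 1: A-series; mu = 5 gives A_5.

Type A_5, Milnor number mu = 5.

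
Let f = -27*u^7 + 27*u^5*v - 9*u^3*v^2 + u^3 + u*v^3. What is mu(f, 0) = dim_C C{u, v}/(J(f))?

7

The Hessian of f at 0 is [[0, 0], [0, 0]] with rank 0, so corank 2. A Groebner basis of the Jacobian ideal J(f) in C{u,v} is {u^3, u*v^2, 3*u^2 + v^3}; counting standard monomials gives mu = 7. Corank 2; j^3 = u^3 is a perfect cube, so E-series; the 4-jet and mu = 7 give E_7.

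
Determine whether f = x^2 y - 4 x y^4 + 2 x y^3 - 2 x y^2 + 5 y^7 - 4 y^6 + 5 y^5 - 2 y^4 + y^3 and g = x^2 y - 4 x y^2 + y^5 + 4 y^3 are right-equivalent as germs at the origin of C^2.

The Hessian of f at 0 is [[0, 0], [0, 0]] with rank 0, so corank 2. A Groebner basis of the Jacobian ideal J(f) in C{x,y} is {2*x^2/3 + x*y^3 + 11*x*y^2/6 - 5*x*y/4 - 7*y^3/4 + 7*y^2/12, -x*y/2 + y^4 - y^3/2 + y^2/2, x^3 - 13*x^2/3 - 79*x*y^2/6 + 23*x*y/4 + 37*y^3/4 - 17*y^2/12, x^2*y - 4*x^2/3 - 31*x*y^2/6 + 7*x*y/4 + 13*y^3/4 - 5*y^2/12}; counting standard monomials gives mu = 8. Corank 2; j^3 = y*(x - y)^2 has shape L^2 M (L != M), so D-series; mu = 8 gives D_8. The Hessian of g at 0 is [[0, 0], [0, 0]] with rank 0, so corank 2. A Groebner basis of the Jacobian ideal J(g) in C{x,y} is {x^2/5 + y^4 - 4*y^2/5, x^3 - 8*y^3, x*y - 2*y^2}; counting standard monomials gives mu = 6. Corank 2; j^3 = y*(x - 2*y)^2 has shape L^2 M (L != M), so D-series; mu = 6 gives D_6. f is D_8 but g is D_6, hence not right-equivalent.

No.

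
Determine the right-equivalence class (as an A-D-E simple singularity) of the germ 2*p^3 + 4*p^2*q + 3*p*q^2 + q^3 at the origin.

D4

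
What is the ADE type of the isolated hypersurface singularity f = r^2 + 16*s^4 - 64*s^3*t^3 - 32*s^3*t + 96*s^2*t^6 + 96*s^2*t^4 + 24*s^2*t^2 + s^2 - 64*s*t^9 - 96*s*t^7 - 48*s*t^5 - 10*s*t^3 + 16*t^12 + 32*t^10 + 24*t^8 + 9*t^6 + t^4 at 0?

A3

The Hessian of f at 0 has rank 2. Corank 1: A-series; mu = 3 gives A_3.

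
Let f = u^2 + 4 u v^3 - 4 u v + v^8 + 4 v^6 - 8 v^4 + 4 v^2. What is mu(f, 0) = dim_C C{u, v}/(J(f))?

The Hessian of f at 0 is [[2, -4], [-4, 8]] with rank 1, so corank 1. A Groebner basis of the Jacobian ideal J(f) in C{u,v} is {u^3 - 12*u*v^2 - 8*u + 16*v, u^2*v - 4*u*v^2 - 2*u + 4*v, u/2 + v^3 - v}; counting standard monomials gives mu = 7. Corank 1: A-series; mu = 7 gives A_7.

7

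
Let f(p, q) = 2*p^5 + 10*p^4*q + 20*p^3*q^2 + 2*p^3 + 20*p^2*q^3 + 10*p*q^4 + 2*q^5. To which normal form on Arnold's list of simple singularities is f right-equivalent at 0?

The Hessian of f at 0 is [[0, 0], [0, 0]] with rank 0, so corank 2. A Groebner basis of the Jacobian ideal J(f) in C{p,q} is {q^5, p*q^3 + q^4/4, p^2}; counting standard monomials gives mu = 8. Corank 2; j^3 = 2*p^3 is a perfect cube, so E-series; the 5-jet and mu = 8 give E_8.

E8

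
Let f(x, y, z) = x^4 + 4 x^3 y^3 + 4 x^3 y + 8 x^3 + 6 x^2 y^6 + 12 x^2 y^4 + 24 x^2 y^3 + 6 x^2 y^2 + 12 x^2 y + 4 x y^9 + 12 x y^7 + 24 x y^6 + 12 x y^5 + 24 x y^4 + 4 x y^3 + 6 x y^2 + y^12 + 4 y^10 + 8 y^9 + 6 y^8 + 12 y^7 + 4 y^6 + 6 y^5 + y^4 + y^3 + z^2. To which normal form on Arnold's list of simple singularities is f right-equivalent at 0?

The Hessian of f at 0 is [[0, 0, 0], [0, 0, 0], [0, 0, 2]] with rank 1, so corank 2. A Groebner basis of the Jacobian ideal J(f) in C{x,y,z} is {y^4, x*y^2 + 2*y^3/3, x^2 + x*y + y^2/4, z}; counting standard monomials gives mu = 6. Corank 2; j^3 = (2*x + y)^3 is a perfect cube, so E-series; the 4-jet and mu = 6 give E_6.

E_6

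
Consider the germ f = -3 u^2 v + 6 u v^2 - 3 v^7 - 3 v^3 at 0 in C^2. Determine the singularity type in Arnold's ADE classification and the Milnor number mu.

The Hessian of f at 0 is [[0, 0], [0, 0]] with rank 0, so corank 2. A Groebner basis of the Jacobian ideal J(f) in C{u,v} is {u^2/7 + v^6 - v^2/7, u^3 - v^3, u*v - v^2}; counting standard monomials gives mu = 8. Corank 2; j^3 = -3*v*(u - v)^2 has shape L^2 M (L != M), so D-series; mu = 8 gives D_8.

Type D_8, Milnor number mu = 8.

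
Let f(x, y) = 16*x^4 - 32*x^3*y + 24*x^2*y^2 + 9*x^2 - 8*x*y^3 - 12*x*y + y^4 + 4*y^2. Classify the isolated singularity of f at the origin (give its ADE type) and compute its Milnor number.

The Hessian of f at 0 has rank 1. Corank 1: A-series; mu = 3 gives A_3.

Type A_{3}, Milnor number mu = 3.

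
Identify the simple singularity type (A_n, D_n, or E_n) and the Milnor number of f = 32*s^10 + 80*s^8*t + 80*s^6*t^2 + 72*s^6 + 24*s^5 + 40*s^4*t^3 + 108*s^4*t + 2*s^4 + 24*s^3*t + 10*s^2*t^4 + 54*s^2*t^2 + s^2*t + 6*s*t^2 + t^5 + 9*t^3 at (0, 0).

Type D_{6}, Milnor number mu = 6.

The Hessian of f at 0 has rank 0. Corank 2; j^3 = t*(s + 3*t)^2 has shape L^2 M (L != M), so D-series; mu = 6 gives D_6.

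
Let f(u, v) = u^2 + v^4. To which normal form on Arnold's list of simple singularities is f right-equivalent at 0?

The Hessian of f at 0 has rank 1. Corank 1: A-series; mu = 3 gives A_3.

A3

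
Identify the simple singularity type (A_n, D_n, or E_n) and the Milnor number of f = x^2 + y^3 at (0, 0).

Type A_{2}, Milnor number mu = 2.

The Hessian of f at 0 is [[2, 0], [0, 0]] with rank 1, so corank 1. A Groebner basis of the Jacobian ideal J(f) in C{x,y} is {y^2, x}; counting standard monomials gives mu = 2. Corank 1: A-series; mu = 2 gives A_2.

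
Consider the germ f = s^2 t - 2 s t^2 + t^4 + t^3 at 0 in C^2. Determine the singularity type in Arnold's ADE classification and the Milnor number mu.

The Hessian of f at 0 has rank 0. Corank 2; j^3 = t*(s - t)^2 has shape L^2 M (L != M), so D-series; mu = 5 gives D_5.

Type D5, Milnor number mu = 5.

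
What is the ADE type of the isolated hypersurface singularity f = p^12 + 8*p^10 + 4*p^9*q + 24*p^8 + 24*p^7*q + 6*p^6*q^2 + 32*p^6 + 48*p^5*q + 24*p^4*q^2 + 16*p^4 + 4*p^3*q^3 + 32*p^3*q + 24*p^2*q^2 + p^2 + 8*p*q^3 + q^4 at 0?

The Hessian of f at 0 is [[2, 0], [0, 0]] with rank 1, so corank 1. A Groebner basis of the Jacobian ideal J(f) in C{p,q} is {q^3, p}; counting standard monomials gives mu = 3. Corank 1: A-series; mu = 3 gives A_3.

A_{3}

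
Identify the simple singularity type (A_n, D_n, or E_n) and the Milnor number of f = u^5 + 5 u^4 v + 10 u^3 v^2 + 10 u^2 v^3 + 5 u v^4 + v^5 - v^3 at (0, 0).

The Hessian of f at 0 is [[0, 0], [0, 0]] with rank 0, so corank 2. A Groebner basis of the Jacobian ideal J(f) in C{u,v} is {u^4 + 4*u^3*v, v^2}; counting standard monomials gives mu = 8. Corank 2; j^3 = -v^3 is a perfect cube, so E-series; the 5-jet and mu = 8 give E_8.

Type E_{8}, Milnor number mu = 8.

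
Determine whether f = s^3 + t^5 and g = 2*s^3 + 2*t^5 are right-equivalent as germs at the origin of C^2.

Yes.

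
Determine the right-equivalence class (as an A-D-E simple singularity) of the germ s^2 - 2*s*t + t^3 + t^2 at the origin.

The Hessian of f at 0 has rank 1. Corank 1: A-series; mu = 2 gives A_2.

A2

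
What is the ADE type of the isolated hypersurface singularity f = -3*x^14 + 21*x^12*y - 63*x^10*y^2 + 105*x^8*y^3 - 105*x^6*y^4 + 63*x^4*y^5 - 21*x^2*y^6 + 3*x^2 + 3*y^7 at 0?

A6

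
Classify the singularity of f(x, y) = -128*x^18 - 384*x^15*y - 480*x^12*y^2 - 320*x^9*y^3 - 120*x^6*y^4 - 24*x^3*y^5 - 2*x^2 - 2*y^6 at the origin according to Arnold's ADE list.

A5

The Hessian of f at 0 has rank 1. Corank 1: A-series; mu = 5 gives A_5.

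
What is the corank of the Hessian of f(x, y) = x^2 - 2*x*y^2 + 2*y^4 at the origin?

1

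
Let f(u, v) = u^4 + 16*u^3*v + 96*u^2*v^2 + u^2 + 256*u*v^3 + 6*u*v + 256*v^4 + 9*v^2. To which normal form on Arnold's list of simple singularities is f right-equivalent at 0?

The Hessian of f at 0 is [[2, 6], [6, 18]] with rank 1, so corank 1. A Groebner basis of the Jacobian ideal J(f) in C{u,v} is {v^3, u + 3*v}; counting standard monomials gives mu = 3. Corank 1: A-series; mu = 3 gives A_3.

A_{3}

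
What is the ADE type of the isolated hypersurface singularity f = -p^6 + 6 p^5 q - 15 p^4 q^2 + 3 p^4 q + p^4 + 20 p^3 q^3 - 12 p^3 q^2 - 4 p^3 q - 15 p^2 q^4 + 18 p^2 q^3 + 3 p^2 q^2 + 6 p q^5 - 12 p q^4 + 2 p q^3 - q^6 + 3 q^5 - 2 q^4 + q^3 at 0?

The Hessian of f at 0 has rank 0. Corank 2; j^3 = q^3 is a perfect cube, so E-series; the 4-jet and mu = 6 give E_6.

E_6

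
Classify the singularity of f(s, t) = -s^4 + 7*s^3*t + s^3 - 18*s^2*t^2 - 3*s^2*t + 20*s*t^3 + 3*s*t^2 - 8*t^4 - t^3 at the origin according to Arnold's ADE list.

E_{7}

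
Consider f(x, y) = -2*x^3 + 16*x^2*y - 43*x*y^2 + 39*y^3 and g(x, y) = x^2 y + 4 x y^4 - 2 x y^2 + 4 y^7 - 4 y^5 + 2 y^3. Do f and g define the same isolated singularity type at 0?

Yes.

The Hessian of f at 0 is [[0, 0], [0, 0]] with rank 0, so corank 2. A Groebner basis of the Jacobian ideal J(f) in C{x,y} is {y^3, x^2 - 23*y^2/2, x*y - 7*y^2/2}; counting standard monomials gives mu = 4. Corank 2; j^3 = -(x - 3*y)*(2*x^2 - 10*x*y + 13*y^2) splits into three distinct lines over C (the quadratic factor has nonzero discriminant), so D_4. The Hessian of g at 0 is [[0, 0], [0, 0]] with rank 0, so corank 2. A Groebner basis of the Jacobian ideal J(g) in C{x,y} is {y^3, x^2 + 2*y^2, x*y - y^2}; counting standard monomials gives mu = 4. Corank 2; j^3 = y*(x^2 - 2*x*y + 2*y^2) splits into three distinct lines over C (the quadratic factor has nonzero discriminant), so D_4. Both have type D_4, hence right-equivalent.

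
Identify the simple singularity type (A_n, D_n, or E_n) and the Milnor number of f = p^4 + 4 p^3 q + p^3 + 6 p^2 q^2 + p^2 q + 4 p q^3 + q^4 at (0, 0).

Type D_5, Milnor number mu = 5.

The Hessian of f at 0 has rank 0. Corank 2; j^3 = p^2*(p + q) has shape L^2 M (L != M), so D-series; mu = 5 gives D_5.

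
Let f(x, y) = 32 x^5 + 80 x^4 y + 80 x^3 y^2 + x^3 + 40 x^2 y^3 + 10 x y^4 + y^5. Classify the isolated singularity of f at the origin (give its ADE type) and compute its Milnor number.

The Hessian of f at 0 has rank 0. Corank 2; j^3 = x^3 is a perfect cube, so E-series; the 5-jet and mu = 8 give E_8.

Type E_{8}, Milnor number mu = 8.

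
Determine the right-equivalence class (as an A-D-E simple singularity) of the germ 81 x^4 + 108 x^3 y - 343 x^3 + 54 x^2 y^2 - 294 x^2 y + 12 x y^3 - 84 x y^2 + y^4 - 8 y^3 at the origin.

The Hessian of f at 0 is [[0, 0], [0, 0]] with rank 0, so corank 2. A Groebner basis of the Jacobian ideal J(f) in C{x,y} is {y^4, x*y^2 + 19*y^3/63, x^2 + 4*x*y/7 + 4*y^2/49}; counting standard monomials gives mu = 6. Corank 2; j^3 = -(7*x + 2*y)^3 is a perfect cube, so E-series; the 4-jet and mu = 6 give E_6.

E_6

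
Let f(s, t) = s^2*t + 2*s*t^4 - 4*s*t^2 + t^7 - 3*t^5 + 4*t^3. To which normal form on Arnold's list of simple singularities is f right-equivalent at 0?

The Hessian of f at 0 has rank 0. Corank 2; j^3 = t*(s - 2*t)^2 has shape L^2 M (L != M), so D-series; mu = 6 gives D_6.

D_{6}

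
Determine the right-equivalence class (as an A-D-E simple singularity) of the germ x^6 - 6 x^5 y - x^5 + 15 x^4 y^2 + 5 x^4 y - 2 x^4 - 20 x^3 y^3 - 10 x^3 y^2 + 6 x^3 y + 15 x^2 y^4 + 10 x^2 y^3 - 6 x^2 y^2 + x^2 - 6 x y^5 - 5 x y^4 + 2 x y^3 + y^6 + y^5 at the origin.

A_{4}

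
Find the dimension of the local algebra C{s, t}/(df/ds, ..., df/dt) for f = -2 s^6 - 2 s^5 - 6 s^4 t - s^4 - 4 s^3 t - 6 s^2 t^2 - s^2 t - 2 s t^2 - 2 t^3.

4

The Hessian of f at 0 has rank 0. Corank 2; j^3 = -t*(s^2 + 2*s*t + 2*t^2) splits into three distinct lines over C (the quadratic factor has nonzero discriminant), so D_4.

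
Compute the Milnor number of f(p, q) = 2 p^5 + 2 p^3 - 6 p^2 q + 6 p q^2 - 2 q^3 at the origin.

The Hessian of f at 0 is [[0, 0], [0, 0]] with rank 0, so corank 2. A Groebner basis of the Jacobian ideal J(f) in C{p,q} is {q^5, p*q^3 - 3*q^4/4, p^2 - 2*p*q + q^2}; counting standard monomials gives mu = 8. Corank 2; j^3 = 2*(p - q)^3 is a perfect cube, so E-series; the 5-jet and mu = 8 give E_8.

8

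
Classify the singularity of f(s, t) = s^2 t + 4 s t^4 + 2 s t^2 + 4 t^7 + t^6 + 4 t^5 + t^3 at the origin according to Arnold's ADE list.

The Hessian of f at 0 is [[0, 0], [0, 0]] with rank 0, so corank 2. A Groebner basis of the Jacobian ideal J(f) in C{s,t} is {s*t/2 + t^4 + t^2/2, s^3 - s^2 - 2*s*t + t^3 - t^2, s^2*t + 2*s^2/3 + 4*s*t/3 - t^3 + 2*t^2/3, -s^2/3 + s*t^2 - 2*s*t/3 + t^3 - t^2/3}; counting standard monomials gives mu = 7. Corank 2; j^3 = t*(s + t)^2 has shape L^2 M (L != M), so D-series; mu = 7 gives D_7.

D_{7}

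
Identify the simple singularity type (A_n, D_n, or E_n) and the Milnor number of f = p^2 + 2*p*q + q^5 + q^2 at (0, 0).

The Hessian of f at 0 has rank 1. Corank 1: A-series; mu = 4 gives A_4.

Type A_4, Milnor number mu = 4.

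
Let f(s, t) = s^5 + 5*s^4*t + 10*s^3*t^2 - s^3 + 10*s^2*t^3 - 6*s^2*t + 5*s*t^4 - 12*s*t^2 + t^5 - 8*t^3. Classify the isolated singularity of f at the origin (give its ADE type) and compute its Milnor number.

The Hessian of f at 0 has rank 0. Corank 2; j^3 = -(s + 2*t)^3 is a perfect cube, so E-series; the 5-jet and mu = 8 give E_8.

Type E_{8}, Milnor number mu = 8.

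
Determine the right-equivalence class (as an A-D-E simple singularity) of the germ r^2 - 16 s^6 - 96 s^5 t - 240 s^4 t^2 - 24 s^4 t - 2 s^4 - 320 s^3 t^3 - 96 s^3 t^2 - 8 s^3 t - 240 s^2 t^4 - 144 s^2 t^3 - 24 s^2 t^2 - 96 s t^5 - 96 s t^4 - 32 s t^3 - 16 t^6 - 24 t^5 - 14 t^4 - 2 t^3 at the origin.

The Hessian of f at 0 has rank 1. Corank 2; j^3 = -2*t^3 is a perfect cube, so E-series; the 4-jet and mu = 6 give E_6.

E_{6}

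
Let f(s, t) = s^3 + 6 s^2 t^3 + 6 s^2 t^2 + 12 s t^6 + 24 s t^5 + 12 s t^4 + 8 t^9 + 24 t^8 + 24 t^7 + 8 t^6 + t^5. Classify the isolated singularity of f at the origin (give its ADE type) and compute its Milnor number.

The Hessian of f at 0 is [[0, 0], [0, 0]] with rank 0, so corank 2. A Groebner basis of the Jacobian ideal J(f) in C{s,t} is {s^2/4 + s*t^3 + s*t^2, t^4, s^3, s^2*t - s^2 - 4*s*t^2}; counting standard monomials gives mu = 8. Corank 2; j^3 = s^3 is a perfect cube, so E-series; the 5-jet and mu = 8 give E_8.

Type E8, Milnor number mu = 8.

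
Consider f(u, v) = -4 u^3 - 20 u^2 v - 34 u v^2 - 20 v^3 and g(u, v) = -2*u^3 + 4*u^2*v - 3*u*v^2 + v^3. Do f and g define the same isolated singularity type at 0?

Yes.

The Hessian of f at 0 has rank 0. Corank 2; j^3 = -2*(u + 2*v)*(2*u^2 + 6*u*v + 5*v^2) splits into three distinct lines over C (the quadratic factor has nonzero discriminant), so D_4. The Hessian of g at 0 has rank 0. Corank 2; j^3 = -(u - v)*(2*u^2 - 2*u*v + v^2) splits into three distinct lines over C (the quadratic factor has nonzero discriminant), so D_4. Both have type D_4, hence right-equivalent.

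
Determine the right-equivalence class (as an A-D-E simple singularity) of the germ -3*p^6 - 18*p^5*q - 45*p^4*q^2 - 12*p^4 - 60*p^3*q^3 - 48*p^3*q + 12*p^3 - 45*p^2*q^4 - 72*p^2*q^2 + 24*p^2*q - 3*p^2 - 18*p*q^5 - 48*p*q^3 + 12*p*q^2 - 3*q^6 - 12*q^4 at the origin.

The Hessian of f at 0 has rank 1. Corank 1: A-series; mu = 5 gives A_5.

A_5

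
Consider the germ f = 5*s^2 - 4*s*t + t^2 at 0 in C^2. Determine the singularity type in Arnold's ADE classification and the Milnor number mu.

The Hessian of f at 0 has rank 2. Corank 0: nondegenerate Morse point, so A_1.

Type A_{1}, Milnor number mu = 1.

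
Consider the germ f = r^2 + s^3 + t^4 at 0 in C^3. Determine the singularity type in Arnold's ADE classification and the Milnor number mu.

Type E_6, Milnor number mu = 6.

The Hessian of f at 0 has rank 1. Corank 2; j^3 = s^3 is a perfect cube, so E-series; the 4-jet and mu = 6 give E_6.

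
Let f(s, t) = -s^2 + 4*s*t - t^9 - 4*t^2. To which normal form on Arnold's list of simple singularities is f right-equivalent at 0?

A_8

The Hessian of f at 0 has rank 1. Corank 1: A-series; mu = 8 gives A_8.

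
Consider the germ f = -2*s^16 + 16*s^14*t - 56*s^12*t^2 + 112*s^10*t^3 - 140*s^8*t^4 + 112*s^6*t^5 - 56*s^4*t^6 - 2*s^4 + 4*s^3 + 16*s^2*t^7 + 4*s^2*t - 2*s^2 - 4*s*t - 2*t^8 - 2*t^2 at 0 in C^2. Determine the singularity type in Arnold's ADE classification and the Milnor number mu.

Type A7, Milnor number mu = 7.

The Hessian of f at 0 is [[-4, -4], [-4, -4]] with rank 1, so corank 1. A Groebner basis of the Jacobian ideal J(f) in C{s,t} is {s*t^3 + 6*s*t^2 + 5*s*t + s + 3*t^3 + 4*t^2 + t, -14*s*t^2 - 14*s*t - 3*s + t^4 - 6*t^3 - 11*t^2 - 3*t, s^2 - s - t}; counting standard monomials gives mu = 7. Corank 1: A-series; mu = 7 gives A_7.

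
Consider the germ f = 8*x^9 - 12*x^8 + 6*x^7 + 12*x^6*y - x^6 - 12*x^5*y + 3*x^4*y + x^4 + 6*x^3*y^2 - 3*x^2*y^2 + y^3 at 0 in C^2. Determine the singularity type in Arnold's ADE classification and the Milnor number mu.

The Hessian of f at 0 is [[0, 0], [0, 0]] with rank 0, so corank 2. A Groebner basis of the Jacobian ideal J(f) in C{x,y} is {x^3, x^2*y - y^2/2, x*y^2, y^3}; counting standard monomials gives mu = 6. Corank 2; j^3 = y^3 is a perfect cube, so E-series; the 4-jet and mu = 6 give E_6.

Type E_6, Milnor number mu = 6.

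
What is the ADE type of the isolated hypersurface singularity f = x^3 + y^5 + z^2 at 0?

The Hessian of f at 0 is [[0, 0, 0], [0, 0, 0], [0, 0, 2]] with rank 1, so corank 2. A Groebner basis of the Jacobian ideal J(f) in C{x,y,z} is {y^4, x^2, z}; counting standard monomials gives mu = 8. Corank 2; j^3 = x^3 is a perfect cube, so E-series; the 5-jet and mu = 8 give E_8.

E_{8}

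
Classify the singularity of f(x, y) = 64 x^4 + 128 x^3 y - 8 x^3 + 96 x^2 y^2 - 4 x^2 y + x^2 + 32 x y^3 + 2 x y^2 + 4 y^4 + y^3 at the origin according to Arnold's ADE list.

The Hessian of f at 0 is [[2, 0], [0, 0]] with rank 1, so corank 1. A Groebner basis of the Jacobian ideal J(f) in C{x,y} is {y^2, x}; counting standard monomials gives mu = 2. Corank 1: A-series; mu = 2 gives A_2.

A_2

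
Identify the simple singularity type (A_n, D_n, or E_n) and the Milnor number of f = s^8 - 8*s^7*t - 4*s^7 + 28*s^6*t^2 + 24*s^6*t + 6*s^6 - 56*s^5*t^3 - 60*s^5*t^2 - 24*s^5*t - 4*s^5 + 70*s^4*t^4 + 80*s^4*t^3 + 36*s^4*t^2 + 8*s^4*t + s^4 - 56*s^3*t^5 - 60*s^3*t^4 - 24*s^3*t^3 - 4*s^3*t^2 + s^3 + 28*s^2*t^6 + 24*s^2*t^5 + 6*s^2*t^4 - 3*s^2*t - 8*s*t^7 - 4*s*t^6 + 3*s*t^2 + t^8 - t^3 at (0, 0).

Type E_{6}, Milnor number mu = 6.

The Hessian of f at 0 has rank 0. Corank 2; j^3 = (s - t)^3 is a perfect cube, so E-series; the 4-jet and mu = 6 give E_6.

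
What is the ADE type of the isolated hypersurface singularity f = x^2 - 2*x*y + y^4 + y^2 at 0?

The Hessian of f at 0 is [[2, -2], [-2, 2]] with rank 1, so corank 1. A Groebner basis of the Jacobian ideal J(f) in C{x,y} is {y^3, x - y}; counting standard monomials gives mu = 3. Corank 1: A-series; mu = 3 gives A_3.

A_{3}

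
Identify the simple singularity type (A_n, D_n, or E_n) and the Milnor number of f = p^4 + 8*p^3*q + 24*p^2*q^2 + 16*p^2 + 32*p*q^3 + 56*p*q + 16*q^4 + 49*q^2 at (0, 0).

Type A_3, Milnor number mu = 3.

The Hessian of f at 0 is [[32, 56], [56, 98]] with rank 1, so corank 1. A Groebner basis of the Jacobian ideal J(f) in C{p,q} is {q^3, p + 7*q/4}; counting standard monomials gives mu = 3. Corank 1: A-series; mu = 3 gives A_3.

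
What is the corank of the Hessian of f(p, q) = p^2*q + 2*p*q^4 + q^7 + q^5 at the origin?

2

Hessian at 0 has rank 0.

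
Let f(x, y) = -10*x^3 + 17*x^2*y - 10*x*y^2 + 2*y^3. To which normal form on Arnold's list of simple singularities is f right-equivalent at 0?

The Hessian of f at 0 has rank 0. Corank 2; j^3 = -(2*x - y)*(5*x^2 - 6*x*y + 2*y^2) splits into three distinct lines over C (the quadratic factor has nonzero discriminant), so D_4.

D_4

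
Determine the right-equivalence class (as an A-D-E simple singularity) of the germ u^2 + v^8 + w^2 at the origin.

The Hessian of f at 0 has rank 2. Corank 1: A-series; mu = 7 gives A_7.

A7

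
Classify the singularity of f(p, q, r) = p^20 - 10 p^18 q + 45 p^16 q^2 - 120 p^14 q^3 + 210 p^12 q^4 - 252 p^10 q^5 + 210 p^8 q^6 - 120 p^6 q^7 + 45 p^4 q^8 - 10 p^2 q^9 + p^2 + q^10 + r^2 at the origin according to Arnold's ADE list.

A9

The Hessian of f at 0 has rank 2. Corank 1: A-series; mu = 9 gives A_9.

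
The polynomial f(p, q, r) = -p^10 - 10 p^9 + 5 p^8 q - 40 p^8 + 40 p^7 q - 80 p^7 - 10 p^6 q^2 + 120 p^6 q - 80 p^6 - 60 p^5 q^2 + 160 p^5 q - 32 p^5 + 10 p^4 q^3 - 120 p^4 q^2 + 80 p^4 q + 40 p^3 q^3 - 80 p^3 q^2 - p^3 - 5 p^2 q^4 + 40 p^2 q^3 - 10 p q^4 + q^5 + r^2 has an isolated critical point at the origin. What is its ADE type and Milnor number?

Type E_{8}, Milnor number mu = 8.

The Hessian of f at 0 is [[0, 0, 0], [0, 0, 0], [0, 0, 2]] with rank 1, so corank 2. A Groebner basis of the Jacobian ideal J(f) in C{p,q,r} is {q^5, p*q^3 - q^4/8, p^2, r}; counting standard monomials gives mu = 8. Corank 2; j^3 = -p^3 is a perfect cube, so E-series; the 5-jet and mu = 8 give E_8.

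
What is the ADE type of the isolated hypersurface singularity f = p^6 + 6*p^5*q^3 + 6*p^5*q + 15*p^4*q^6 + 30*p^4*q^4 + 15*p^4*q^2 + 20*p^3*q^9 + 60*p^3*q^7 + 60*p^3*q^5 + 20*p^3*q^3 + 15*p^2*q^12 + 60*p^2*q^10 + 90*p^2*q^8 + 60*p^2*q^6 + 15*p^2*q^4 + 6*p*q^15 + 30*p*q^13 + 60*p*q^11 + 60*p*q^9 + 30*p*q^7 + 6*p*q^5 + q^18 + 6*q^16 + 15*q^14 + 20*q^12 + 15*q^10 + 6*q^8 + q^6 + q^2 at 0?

The Hessian of f at 0 has rank 1. Corank 1: A-series; mu = 5 gives A_5.

A_{5}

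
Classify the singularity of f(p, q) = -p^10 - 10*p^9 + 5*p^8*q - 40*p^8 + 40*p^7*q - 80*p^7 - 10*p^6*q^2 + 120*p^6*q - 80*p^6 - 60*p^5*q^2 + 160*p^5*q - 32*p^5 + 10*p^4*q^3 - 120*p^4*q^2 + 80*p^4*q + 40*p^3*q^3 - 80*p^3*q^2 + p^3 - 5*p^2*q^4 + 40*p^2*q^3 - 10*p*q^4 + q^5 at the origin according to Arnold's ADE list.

The Hessian of f at 0 is [[0, 0], [0, 0]] with rank 0, so corank 2. A Groebner basis of the Jacobian ideal J(f) in C{p,q} is {q^5, p*q^3 - q^4/8, p^2}; counting standard monomials gives mu = 8. Corank 2; j^3 = p^3 is a perfect cube, so E-series; the 5-jet and mu = 8 give E_8.

E_8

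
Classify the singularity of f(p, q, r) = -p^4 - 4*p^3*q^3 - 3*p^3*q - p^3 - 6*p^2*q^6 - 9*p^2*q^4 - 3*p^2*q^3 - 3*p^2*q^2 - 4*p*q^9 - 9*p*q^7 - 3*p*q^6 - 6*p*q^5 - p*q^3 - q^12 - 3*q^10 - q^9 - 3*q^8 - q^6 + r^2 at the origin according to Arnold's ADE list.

The Hessian of f at 0 is [[0, 0, 0], [0, 0, 0], [0, 0, 2]] with rank 1, so corank 2. A Groebner basis of the Jacobian ideal J(f) in C{p,q,r} is {3*p^2 + q^4 + q^3, p^3, p^2*q - p^2 - q^3/3, 2*p^2 + p*q^2 + 2*q^3/3, r}; counting standard monomials gives mu = 7. Corank 2; j^3 = -p^3 is a perfect cube, so E-series; the 4-jet and mu = 7 give E_7.

E_7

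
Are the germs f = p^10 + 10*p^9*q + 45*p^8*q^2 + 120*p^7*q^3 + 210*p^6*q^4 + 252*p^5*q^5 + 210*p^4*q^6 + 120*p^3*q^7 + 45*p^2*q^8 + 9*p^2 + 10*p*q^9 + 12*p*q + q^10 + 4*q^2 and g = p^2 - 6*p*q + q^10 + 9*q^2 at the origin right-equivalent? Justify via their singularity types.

Yes.

The Hessian of f at 0 has rank 1. Corank 1: A-series; mu = 9 gives A_9. The Hessian of g at 0 has rank 1. Corank 1: A-series; mu = 9 gives A_9. Both have type A_9, hence right-equivalent.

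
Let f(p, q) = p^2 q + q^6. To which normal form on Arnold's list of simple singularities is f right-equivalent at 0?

D_{7}

The Hessian of f at 0 has rank 0. Corank 2; j^3 = p^2*q has shape L^2 M (L != M), so D-series; mu = 7 gives D_7.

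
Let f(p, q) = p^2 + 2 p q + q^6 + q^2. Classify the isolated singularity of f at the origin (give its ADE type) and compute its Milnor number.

The Hessian of f at 0 has rank 1. Corank 1: A-series; mu = 5 gives A_5.

Type A5, Milnor number mu = 5.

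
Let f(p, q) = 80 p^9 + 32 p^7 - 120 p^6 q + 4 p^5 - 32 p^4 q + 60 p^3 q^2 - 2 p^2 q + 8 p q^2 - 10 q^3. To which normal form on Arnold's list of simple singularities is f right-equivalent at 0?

D_{4}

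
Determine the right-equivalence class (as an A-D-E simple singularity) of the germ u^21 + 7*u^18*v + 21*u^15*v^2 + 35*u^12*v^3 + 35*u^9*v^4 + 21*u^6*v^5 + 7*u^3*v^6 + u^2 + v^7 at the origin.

A_{6}

The Hessian of f at 0 has rank 1. Corank 1: A-series; mu = 6 gives A_6.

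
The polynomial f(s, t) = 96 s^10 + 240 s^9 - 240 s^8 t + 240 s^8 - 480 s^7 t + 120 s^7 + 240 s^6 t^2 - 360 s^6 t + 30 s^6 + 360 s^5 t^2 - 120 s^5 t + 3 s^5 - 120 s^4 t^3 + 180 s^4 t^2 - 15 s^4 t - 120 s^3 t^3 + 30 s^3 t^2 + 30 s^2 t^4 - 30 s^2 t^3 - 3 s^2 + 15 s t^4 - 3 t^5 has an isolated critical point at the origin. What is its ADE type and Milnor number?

The Hessian of f at 0 has rank 1. Corank 1: A-series; mu = 4 gives A_4.

Type A_{4}, Milnor number mu = 4.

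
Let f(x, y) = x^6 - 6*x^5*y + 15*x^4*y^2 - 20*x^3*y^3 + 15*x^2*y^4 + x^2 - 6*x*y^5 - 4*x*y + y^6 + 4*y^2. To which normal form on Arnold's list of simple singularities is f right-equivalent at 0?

A_5

The Hessian of f at 0 has rank 1. Corank 1: A-series; mu = 5 gives A_5.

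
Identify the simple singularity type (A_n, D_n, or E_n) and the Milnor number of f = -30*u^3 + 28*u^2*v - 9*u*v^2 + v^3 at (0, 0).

The Hessian of f at 0 is [[0, 0], [0, 0]] with rank 0, so corank 2. A Groebner basis of the Jacobian ideal J(f) in C{u,v} is {v^3, u^2 - 3*v^2/26, u*v - 9*v^2/26}; counting standard monomials gives mu = 4. Corank 2; j^3 = -(3*u - v)*(10*u^2 - 6*u*v + v^2) splits into three distinct lines over C (the quadratic factor has nonzero discriminant), so D_4.

Type D_{4}, Milnor number mu = 4.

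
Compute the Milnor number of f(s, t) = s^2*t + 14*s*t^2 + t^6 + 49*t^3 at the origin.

7

The Hessian of f at 0 is [[0, 0], [0, 0]] with rank 0, so corank 2. A Groebner basis of the Jacobian ideal J(f) in C{s,t} is {s^2/6 + t^5 - 49*t^2/6, s^3 + 343*t^3, s*t + 7*t^2}; counting standard monomials gives mu = 7. Corank 2; j^3 = t*(s + 7*t)^2 has shape L^2 M (L != M), so D-series; mu = 7 gives D_7.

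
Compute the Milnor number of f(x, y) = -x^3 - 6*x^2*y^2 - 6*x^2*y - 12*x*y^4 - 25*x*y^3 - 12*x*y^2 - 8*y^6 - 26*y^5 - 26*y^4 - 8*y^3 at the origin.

The Hessian of f at 0 has rank 0. Corank 2; j^3 = -(x + 2*y)^3 is a perfect cube, so E-series; the 4-jet and mu = 7 give E_7.

7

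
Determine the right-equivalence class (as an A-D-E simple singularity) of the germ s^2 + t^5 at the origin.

A_4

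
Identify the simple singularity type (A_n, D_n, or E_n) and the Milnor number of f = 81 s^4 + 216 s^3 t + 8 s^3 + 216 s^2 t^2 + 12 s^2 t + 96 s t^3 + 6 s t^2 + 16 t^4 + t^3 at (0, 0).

Type E6, Milnor number mu = 6.

The Hessian of f at 0 is [[0, 0], [0, 0]] with rank 0, so corank 2. A Groebner basis of the Jacobian ideal J(f) in C{s,t} is {t^4, s*t^2 + 5*t^3/9, s^2 + s*t + t^2/4}; counting standard monomials gives mu = 6. Corank 2; j^3 = (2*s + t)^3 is a perfect cube, so E-series; the 4-jet and mu = 6 give E_6.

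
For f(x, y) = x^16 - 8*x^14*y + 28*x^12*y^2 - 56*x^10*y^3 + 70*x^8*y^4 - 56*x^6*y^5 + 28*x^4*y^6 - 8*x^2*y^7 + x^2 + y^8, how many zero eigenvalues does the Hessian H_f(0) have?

1

The Hessian at 0 is [[2, 0], [0, 0]] of rank 1; hence corank 1.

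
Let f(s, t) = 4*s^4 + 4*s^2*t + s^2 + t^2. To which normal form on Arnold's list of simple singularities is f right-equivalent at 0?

A1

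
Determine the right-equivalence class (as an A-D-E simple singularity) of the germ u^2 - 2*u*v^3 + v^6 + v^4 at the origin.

A3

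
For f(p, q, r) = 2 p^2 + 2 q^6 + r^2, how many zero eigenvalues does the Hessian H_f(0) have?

1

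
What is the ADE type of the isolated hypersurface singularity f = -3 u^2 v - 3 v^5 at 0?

The Hessian of f at 0 has rank 0. Corank 2; j^3 = -3*u^2*v has shape L^2 M (L != M), so D-series; mu = 6 gives D_6.

D6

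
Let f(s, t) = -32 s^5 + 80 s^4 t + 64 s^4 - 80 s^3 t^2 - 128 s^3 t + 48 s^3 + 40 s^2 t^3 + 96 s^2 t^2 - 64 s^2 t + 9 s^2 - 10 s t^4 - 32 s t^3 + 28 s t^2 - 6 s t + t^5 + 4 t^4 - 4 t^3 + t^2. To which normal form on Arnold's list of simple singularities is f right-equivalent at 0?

The Hessian of f at 0 is [[18, -6], [-6, 2]] with rank 1, so corank 1. A Groebner basis of the Jacobian ideal J(f) in C{s,t} is {243*s/16 + t^3 + 9*t^2/8 - 81*t/16, s^2 - 3*s/4 - t^2/6 + t/4, s*t - 9*s/8 - 5*t^2/12 + 3*t/8}; counting standard monomials gives mu = 4. Corank 1: A-series; mu = 4 gives A_4.

A4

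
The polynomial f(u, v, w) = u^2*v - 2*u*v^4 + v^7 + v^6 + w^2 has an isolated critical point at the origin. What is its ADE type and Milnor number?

The Hessian of f at 0 has rank 1. Corank 2; j^3 = u^2*v has shape L^2 M (L != M), so D-series; mu = 7 gives D_7.

Type D_{7}, Milnor number mu = 7.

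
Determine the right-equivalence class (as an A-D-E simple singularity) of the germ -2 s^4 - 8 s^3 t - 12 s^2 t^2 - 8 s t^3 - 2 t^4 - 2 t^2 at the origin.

The Hessian of f at 0 is [[0, 0], [0, -4]] with rank 1, so corank 1. A Groebner basis of the Jacobian ideal J(f) in C{s,t} is {s^3, t}; counting standard monomials gives mu = 3. Corank 1: A-series; mu = 3 gives A_3.

A_3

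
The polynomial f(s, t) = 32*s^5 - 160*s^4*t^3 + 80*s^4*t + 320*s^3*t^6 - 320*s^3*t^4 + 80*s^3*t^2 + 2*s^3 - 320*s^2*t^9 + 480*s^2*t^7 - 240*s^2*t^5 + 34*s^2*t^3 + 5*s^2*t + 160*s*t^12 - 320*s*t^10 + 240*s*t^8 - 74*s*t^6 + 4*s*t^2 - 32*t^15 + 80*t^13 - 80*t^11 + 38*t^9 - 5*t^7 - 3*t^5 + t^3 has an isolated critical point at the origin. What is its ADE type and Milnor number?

The Hessian of f at 0 has rank 0. Corank 2; j^3 = (s + t)^2*(2*s + t) has shape L^2 M (L != M), so D-series; mu = 6 gives D_6.

Type D_6, Milnor number mu = 6.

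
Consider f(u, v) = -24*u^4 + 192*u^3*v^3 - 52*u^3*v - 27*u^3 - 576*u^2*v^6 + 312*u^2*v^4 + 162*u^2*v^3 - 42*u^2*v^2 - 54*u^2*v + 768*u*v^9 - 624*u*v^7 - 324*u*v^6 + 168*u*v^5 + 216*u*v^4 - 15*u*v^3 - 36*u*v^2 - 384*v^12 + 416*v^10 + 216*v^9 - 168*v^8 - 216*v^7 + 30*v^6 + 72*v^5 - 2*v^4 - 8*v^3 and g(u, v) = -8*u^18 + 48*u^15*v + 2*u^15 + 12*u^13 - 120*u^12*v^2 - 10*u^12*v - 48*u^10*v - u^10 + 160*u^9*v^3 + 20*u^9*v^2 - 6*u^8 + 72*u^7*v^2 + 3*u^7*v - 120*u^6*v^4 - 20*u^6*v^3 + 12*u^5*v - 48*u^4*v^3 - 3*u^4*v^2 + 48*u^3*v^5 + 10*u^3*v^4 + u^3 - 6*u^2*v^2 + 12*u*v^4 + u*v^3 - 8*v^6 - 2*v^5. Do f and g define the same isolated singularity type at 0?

The Hessian of f at 0 is [[0, 0], [0, 0]] with rank 0, so corank 2. A Groebner basis of the Jacobian ideal J(f) in C{u,v} is {19683*u^2/4 + 6561*u*v + v^4 - 27*v^3/4 + 2187*v^2, u^3 + 189*u^2/2 + 126*u*v + v^3/6 + 42*v^2, u^2*v - 405*u^2/4 - 135*u*v - 11*v^3/36 - 45*v^2, 81*u^2 + u*v^2 + 108*u*v + 5*v^3/9 + 36*v^2}; counting standard monomials gives mu = 7. Corank 2; j^3 = -(3*u + 2*v)^3 is a perfect cube, so E-series; the 4-jet and mu = 7 give E_7. The Hessian of g at 0 is [[0, 0], [0, 0]] with rank 0, so corank 2. A Groebner basis of the Jacobian ideal J(g) in C{u,v} is {-u^2/4 + v^4 - v^3/12, u^3, u^2*v + u^2/12 + v^3/36, -u^2/2 + u*v^2 - v^3/6}; counting standard monomials gives mu = 7. Corank 2; j^3 = u^3 is a perfect cube, so E-series; the 4-jet and mu = 7 give E_7. Both have type E_7, hence right-equivalent.

Yes.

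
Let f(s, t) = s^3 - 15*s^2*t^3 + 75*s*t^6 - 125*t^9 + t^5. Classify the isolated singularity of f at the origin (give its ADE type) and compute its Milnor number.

Type E_8, Milnor number mu = 8.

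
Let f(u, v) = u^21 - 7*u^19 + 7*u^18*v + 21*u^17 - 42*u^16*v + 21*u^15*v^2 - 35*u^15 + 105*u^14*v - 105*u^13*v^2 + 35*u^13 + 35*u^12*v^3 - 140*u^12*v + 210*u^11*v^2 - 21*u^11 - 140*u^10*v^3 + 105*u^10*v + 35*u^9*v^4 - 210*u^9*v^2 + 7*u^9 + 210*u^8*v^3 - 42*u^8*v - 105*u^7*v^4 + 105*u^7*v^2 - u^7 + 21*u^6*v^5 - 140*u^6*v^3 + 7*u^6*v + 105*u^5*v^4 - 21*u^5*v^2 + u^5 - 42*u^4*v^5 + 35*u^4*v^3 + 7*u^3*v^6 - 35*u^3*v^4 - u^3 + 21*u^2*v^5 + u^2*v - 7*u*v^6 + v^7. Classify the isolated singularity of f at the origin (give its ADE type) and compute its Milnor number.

Type D_{8}, Milnor number mu = 8.

The Hessian of f at 0 has rank 0. Corank 2; j^3 = -u^2*(u - v) has shape L^2 M (L != M), so D-series; mu = 8 gives D_8.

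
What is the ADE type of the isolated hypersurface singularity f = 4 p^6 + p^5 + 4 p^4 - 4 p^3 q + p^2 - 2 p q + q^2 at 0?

A_{4}

The Hessian of f at 0 is [[2, -2], [-2, 2]] with rank 1, so corank 1. A Groebner basis of the Jacobian ideal J(f) in C{p,q} is {p/2 + q^3 - q/2, p^2 - q^2, p*q - q^2}; counting standard monomials gives mu = 4. Corank 1: A-series; mu = 4 gives A_4.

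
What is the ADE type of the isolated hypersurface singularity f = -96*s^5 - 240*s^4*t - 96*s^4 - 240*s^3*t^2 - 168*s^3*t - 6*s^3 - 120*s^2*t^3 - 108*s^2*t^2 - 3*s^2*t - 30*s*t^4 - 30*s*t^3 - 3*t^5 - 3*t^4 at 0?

D5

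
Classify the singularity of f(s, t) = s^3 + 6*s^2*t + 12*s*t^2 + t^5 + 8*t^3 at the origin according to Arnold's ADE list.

E_{8}

The Hessian of f at 0 has rank 0. Corank 2; j^3 = (s + 2*t)^3 is a perfect cube, so E-series; the 5-jet and mu = 8 give E_8.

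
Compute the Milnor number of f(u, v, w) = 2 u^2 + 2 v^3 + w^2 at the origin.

2

The Hessian of f at 0 is [[4, 0, 0], [0, 0, 0], [0, 0, 2]] with rank 2, so corank 1. A Groebner basis of the Jacobian ideal J(f) in C{u,v,w} is {v^2, u, w}; counting standard monomials gives mu = 2. Corank 1: A-series; mu = 2 gives A_2.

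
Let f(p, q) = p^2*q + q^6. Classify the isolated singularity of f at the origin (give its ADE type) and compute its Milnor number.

The Hessian of f at 0 has rank 0. Corank 2; j^3 = p^2*q has shape L^2 M (L != M), so D-series; mu = 7 gives D_7.

Type D_7, Milnor number mu = 7.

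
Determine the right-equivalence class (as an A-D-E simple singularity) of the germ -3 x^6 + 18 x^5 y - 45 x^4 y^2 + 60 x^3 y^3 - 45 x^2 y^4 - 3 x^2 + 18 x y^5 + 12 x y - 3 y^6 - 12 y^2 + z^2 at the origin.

A5

The Hessian of f at 0 has rank 2. Corank 1: A-series; mu = 5 gives A_5.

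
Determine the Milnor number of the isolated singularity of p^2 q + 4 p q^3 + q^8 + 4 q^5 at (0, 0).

The Hessian of f at 0 is [[0, 0], [0, 0]] with rank 0, so corank 2. A Groebner basis of the Jacobian ideal J(f) in C{p,q} is {p^4, p^3*q - p^2 - 2*p*q^2, p^3/2 + p^2*q^2, p*q/2 + q^3}; counting standard monomials gives mu = 9. Corank 2; j^3 = p^2*q has shape L^2 M (L != M), so D-series; mu = 9 gives D_9.

9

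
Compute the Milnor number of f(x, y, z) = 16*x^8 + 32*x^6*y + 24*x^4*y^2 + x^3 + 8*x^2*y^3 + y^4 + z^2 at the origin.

The Hessian of f at 0 has rank 1. Corank 2; j^3 = x^3 is a perfect cube, so E-series; the 4-jet and mu = 6 give E_6.

6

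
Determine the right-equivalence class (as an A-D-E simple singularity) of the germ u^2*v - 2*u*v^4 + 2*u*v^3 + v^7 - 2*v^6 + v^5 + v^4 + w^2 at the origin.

The Hessian of f at 0 has rank 1. Corank 2; j^3 = u^2*v has shape L^2 M (L != M), so D-series; mu = 5 gives D_5.

D_5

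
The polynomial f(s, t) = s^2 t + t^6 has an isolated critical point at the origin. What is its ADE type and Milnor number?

Type D_{7}, Milnor number mu = 7.

The Hessian of f at 0 has rank 0. Corank 2; j^3 = s^2*t has shape L^2 M (L != M), so D-series; mu = 7 gives D_7.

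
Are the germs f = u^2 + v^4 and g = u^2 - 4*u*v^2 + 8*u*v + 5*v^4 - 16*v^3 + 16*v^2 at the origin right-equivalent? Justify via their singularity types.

The Hessian of f at 0 is [[2, 0], [0, 0]] with rank 1, so corank 1. A Groebner basis of the Jacobian ideal J(f) in C{u,v} is {v^3, u}; counting standard monomials gives mu = 3. Corank 1: A-series; mu = 3 gives A_3. The Hessian of g at 0 is [[2, 8], [8, 32]] with rank 1, so corank 1. A Groebner basis of the Jacobian ideal J(g) in C{u,v} is {u^2 - 8*u - 32*v, u*v + 2*u + 8*v, -u/2 + v^2 - 2*v}; counting standard monomials gives mu = 3. Corank 1: A-series; mu = 3 gives A_3. Both have type A_3, hence right-equivalent.

Yes.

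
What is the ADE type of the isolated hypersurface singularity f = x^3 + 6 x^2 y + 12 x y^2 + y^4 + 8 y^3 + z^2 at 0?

E_6

The Hessian of f at 0 is [[0, 0, 0], [0, 0, 0], [0, 0, 2]] with rank 1, so corank 2. A Groebner basis of the Jacobian ideal J(f) in C{x,y,z} is {y^3, x^2 + 4*x*y + 4*y^2, z}; counting standard monomials gives mu = 6. Corank 2; j^3 = (x + 2*y)^3 is a perfect cube, so E-series; the 4-jet and mu = 6 give E_6.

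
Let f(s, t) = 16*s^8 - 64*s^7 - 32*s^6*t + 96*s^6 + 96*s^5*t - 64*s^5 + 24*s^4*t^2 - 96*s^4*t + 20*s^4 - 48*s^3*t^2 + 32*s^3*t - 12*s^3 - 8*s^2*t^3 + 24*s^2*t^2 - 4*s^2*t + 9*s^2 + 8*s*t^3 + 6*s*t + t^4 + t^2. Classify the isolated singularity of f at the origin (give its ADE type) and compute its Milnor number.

Type A3, Milnor number mu = 3.

The Hessian of f at 0 has rank 1. Corank 1: A-series; mu = 3 gives A_3.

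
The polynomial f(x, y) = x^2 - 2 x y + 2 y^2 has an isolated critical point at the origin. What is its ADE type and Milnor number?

Type A1, Milnor number mu = 1.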